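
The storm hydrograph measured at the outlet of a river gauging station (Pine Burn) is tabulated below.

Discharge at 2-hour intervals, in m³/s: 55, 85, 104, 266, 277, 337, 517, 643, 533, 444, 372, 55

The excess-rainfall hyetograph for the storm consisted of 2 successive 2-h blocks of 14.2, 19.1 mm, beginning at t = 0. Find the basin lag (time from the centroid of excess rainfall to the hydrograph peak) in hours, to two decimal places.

Centroid of excess rainfall: t_c = Σ P_i·t̄_i / ΣP_i = 2.1471 h (block centres at 1, 3 h).
Hydrograph peak occurs at t = 14 h, so basin lag t_L = 14 − 2.1471 = 11.85 h.

t_L ≈ 11.85 h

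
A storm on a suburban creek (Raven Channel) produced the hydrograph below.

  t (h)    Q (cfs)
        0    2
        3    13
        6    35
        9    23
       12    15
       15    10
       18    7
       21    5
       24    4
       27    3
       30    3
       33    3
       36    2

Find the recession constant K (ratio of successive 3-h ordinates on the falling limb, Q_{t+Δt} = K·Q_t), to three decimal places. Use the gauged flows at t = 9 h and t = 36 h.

Using the recession-limb readings at t = 9 h and t = 36 h: Q falls from 23 to 2 cfs over 9 intervals.
K = (Q₂/Q₁)^(1/9) = (2/23)^(1/9) = 0.762.

K ≈ 0.762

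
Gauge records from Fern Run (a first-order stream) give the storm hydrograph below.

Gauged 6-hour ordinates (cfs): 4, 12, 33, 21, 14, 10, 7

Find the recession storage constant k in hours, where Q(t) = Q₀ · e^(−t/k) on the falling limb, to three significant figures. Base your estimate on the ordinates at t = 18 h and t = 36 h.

On the falling limb, Q drops from 21 to 7 cfs between t = 18 h and t = 36 h (Δt = 18 h).
k = −Δt / ln(Q₂/Q₁) = −18 / ln(7/21) = 16.4 h.

k ≈ 16.4 h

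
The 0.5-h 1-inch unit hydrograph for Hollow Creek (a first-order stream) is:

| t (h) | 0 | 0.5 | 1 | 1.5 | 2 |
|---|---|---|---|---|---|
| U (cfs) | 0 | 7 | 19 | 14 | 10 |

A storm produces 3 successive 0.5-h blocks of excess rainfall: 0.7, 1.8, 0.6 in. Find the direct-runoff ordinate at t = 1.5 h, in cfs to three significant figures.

Q ≈ 48.2 cfs

By discrete convolution, Q_j = Σ (P_i / 1 in) · U_{j−i}.
At t = 1.5 h (j=3): Q = (0.7/1)·14 + (1.8/1)·19 + (0.6/1)·7 = 48.2 cfs.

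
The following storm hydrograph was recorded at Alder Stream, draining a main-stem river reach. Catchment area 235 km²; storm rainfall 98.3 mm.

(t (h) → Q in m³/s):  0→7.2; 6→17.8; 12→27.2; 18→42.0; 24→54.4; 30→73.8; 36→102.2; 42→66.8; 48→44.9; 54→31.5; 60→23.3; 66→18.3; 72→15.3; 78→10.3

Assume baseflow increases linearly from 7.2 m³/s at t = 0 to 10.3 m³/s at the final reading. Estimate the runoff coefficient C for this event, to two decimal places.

C ≈ 0.39

ΣQ_DR = 412.5 m³/s; V = ΣQ_DR·Δt = 8.910 × 10^6 m³.
Runoff depth d = V / A = 37.91 mm.
C = d / P = 37.91 / 98.3 = 0.39.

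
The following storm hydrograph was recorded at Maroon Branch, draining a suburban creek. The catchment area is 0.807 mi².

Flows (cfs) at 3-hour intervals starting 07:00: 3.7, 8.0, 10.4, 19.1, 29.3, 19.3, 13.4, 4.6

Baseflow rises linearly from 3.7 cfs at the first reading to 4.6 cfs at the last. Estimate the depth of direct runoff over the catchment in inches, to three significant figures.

Direct runoff: 0.00, 4.17, 6.44, 15.01, 25.09, 14.96, 8.93, 0.00 cfs; ΣQ_DR = 74.60 cfs.
V = ΣQ_DR · Δt = 74.60 × 10800 s = 8.057 × 10^5 ft³.
Over A = 0.807 mi², depth = V / A = 0.430 in.

d ≈ 0.430 in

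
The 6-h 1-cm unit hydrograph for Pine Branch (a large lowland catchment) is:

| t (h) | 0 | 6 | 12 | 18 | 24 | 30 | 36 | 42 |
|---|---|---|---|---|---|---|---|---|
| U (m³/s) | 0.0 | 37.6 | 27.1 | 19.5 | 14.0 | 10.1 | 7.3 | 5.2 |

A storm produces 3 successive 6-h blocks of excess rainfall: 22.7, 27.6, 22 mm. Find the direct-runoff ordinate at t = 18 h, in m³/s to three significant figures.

By discrete convolution, Q_j = Σ (P_i / 10 mm) · U_{j−i}.
At t = 18 h (j=3): Q = (22.7/10)·19.5 + (27.6/10)·27.1 + (22/10)·37.6 = 202 m³/s.

Q ≈ 202 m³/s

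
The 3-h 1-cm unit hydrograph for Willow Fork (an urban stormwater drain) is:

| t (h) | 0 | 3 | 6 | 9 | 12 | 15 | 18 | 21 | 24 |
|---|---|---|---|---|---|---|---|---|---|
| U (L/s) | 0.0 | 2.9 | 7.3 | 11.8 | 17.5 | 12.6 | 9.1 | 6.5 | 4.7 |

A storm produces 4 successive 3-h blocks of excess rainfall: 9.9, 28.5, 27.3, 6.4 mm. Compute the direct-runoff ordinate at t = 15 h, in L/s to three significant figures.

By discrete convolution, Q_j = Σ (P_i / 10 mm) · U_{j−i}.
At t = 15 h (j=5): Q = (9.9/10)·12.6 + (28.5/10)·17.5 + (27.3/10)·11.8 + (6.4/10)·7.3 = 99.2 L/s.

Q ≈ 99.2 L/s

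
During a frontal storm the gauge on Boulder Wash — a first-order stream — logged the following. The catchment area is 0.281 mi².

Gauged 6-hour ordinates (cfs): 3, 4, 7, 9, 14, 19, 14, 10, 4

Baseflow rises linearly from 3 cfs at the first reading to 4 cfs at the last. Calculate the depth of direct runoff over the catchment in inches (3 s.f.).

Direct runoff: 0.00, 0.88, 3.75, 5.62, 10.50, 15.38, 10.25, 6.12, 0.00 cfs; ΣQ_DR = 52.50 cfs.
V = ΣQ_DR · Δt = 52.50 × 21600 s = 1.134 × 10^6 ft³.
Over A = 0.281 mi², depth = V / A = 1.74 in.

d ≈ 1.74 in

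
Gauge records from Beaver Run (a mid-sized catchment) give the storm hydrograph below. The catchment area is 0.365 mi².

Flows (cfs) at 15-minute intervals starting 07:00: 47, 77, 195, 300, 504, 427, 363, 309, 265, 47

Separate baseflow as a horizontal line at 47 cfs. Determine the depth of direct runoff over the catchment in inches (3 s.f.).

Direct runoff: 0.0, 30.0, 148.0, 253.0, 457.0, 380.0, 316.0, 262.0, 218.0, 0.0 cfs; ΣQ_DR = 2064 cfs.
V = ΣQ_DR · Δt = 2064 × 900 s = 1.858 × 10^6 ft³.
Over A = 0.365 mi², depth = V / A = 2.19 in.

d ≈ 2.19 in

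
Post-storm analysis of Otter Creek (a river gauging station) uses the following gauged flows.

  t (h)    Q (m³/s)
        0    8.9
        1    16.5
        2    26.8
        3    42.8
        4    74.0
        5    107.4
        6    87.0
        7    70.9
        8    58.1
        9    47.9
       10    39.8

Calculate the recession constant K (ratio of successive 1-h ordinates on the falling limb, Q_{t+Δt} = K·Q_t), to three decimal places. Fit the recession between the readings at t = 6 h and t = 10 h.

Using the recession-limb readings at t = 6 h and t = 10 h: Q falls from 87.0 to 39.8 m³/s over 4 intervals.
K = (Q₂/Q₁)^(1/4) = (39.8/87.0)^(1/4) = 0.822.

K ≈ 0.822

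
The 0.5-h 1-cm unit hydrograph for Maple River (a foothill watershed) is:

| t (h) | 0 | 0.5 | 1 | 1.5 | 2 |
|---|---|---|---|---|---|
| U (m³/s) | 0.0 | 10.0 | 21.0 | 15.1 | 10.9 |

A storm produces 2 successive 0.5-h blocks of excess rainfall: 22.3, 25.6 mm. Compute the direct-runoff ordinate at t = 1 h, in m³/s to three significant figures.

By discrete convolution, Q_j = Σ (P_i / 10 mm) · U_{j−i}.
At t = 1 h (j=2): Q = (22.3/10)·21.0 + (25.6/10)·10.0 = 72.4 m³/s.

Q ≈ 72.4 m³/s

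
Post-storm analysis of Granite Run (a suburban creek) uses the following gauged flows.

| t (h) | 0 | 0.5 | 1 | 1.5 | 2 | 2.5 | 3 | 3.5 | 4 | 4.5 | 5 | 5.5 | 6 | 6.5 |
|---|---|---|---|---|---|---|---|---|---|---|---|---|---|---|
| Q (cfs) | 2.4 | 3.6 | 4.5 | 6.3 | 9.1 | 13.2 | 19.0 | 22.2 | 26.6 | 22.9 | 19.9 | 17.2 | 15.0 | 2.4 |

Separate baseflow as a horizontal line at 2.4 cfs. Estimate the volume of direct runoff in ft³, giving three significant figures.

V ≈ 2.71 × 10^5 ft³

Direct-runoff ordinates (Q − Q_b): 0.0, 1.2, 2.1, 3.9, 6.7, 10.8, 16.6, 19.8, 24.2, 20.5, 17.5, 14.8, 12.6, 0.0 cfs.
ΣQ_DR = 150.7 cfs.
With Δt = 0.5 h = 1800 s, V = ΣQ_DR · Δt = 150.7 × 1800 = 2.71 × 10^5 ft³.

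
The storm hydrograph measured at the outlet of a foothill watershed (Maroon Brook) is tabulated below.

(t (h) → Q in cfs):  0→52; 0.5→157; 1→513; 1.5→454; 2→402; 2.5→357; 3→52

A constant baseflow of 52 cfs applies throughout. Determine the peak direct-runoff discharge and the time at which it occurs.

Q_p = 461.0 cfs at t = 1 h

Subtracting baseflow gives direct-runoff ordinates: 0.0, 105.0, 461.0, 402.0, 350.0, 305.0, 0.0 cfs.
The maximum is 461.0 cfs, occurring at the reading for t = 1 h.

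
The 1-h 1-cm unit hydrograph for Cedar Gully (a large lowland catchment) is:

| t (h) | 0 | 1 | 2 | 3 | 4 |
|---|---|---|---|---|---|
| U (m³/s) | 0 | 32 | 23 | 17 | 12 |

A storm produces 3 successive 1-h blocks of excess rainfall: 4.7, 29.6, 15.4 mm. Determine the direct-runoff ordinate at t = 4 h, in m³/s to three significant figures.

By discrete convolution, Q_j = Σ (P_i / 10 mm) · U_{j−i}.
At t = 4 h (j=4): Q = (4.7/10)·12 + (29.6/10)·17 + (15.4/10)·23 = 91.4 m³/s.

Q ≈ 91.4 m³/s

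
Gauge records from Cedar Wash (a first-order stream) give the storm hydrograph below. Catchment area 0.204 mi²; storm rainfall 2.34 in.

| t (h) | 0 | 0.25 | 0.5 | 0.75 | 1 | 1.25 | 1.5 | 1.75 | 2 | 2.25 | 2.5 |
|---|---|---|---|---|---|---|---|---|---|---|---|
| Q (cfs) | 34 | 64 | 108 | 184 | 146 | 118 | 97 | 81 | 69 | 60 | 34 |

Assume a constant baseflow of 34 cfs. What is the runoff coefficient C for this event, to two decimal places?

ΣQ_DR = 621.0 cfs; V = ΣQ_DR·Δt = 5.589 × 10^5 ft³.
Runoff depth d = V / A = 1.179 in.
C = d / P = 1.179 / 2.34 = 0.50.

C ≈ 0.50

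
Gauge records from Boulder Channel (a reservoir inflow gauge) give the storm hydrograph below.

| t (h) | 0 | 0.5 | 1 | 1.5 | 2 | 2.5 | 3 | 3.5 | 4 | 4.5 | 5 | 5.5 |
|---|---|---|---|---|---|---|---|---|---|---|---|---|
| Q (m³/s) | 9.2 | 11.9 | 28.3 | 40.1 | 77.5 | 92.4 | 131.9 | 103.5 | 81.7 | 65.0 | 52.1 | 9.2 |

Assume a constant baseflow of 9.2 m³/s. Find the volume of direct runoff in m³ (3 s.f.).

V ≈ 1.07 × 10^6 m³

Direct-runoff ordinates (Q − Q_b): 0.0, 2.7, 19.1, 30.9, 68.3, 83.2, 122.7, 94.3, 72.5, 55.8, 42.9, 0.0 m³/s.
ΣQ_DR = 592.4 m³/s.
With Δt = 0.5 h = 1800 s, V = ΣQ_DR · Δt = 592.4 × 1800 = 1.07 × 10^6 m³.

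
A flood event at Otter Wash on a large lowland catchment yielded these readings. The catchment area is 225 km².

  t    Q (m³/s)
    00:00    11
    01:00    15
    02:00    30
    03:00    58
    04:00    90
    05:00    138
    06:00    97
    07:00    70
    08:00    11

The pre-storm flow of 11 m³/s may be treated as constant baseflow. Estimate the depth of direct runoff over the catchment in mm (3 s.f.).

Direct runoff: 0.0, 4.0, 19.0, 47.0, 79.0, 127.0, 86.0, 59.0, 0.0 m³/s; ΣQ_DR = 421.0 m³/s.
V = ΣQ_DR · Δt = 421.0 × 3600 s = 1.516 × 10^6 m³.
Over A = 225 km², depth = V / A = 6.74 mm.

d ≈ 6.74 mm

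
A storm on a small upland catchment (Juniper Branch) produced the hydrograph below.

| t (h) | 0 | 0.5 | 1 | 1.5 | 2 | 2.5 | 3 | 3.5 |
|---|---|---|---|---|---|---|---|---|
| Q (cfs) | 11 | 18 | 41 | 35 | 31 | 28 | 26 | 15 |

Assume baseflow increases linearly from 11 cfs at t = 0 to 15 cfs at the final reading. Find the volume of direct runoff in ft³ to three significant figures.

Direct-runoff ordinates (Q − Q_b): 0.00, 6.43, 28.86, 22.29, 17.71, 14.14, 11.57, 0.00 cfs.
ΣQ_DR = 101.0 cfs.
With Δt = 0.5 h = 1800 s, V = ΣQ_DR · Δt = 101.0 × 1800 = 1.82 × 10^5 ft³.

V ≈ 1.82 × 10^5 ft³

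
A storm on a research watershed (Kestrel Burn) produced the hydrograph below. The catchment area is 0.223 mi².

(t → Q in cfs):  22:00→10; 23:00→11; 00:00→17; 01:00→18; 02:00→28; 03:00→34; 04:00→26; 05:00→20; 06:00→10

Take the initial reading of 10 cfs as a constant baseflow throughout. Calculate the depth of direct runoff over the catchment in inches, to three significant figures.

d ≈ 0.584 in

Direct runoff: 0.0, 1.0, 7.0, 8.0, 18.0, 24.0, 16.0, 10.0, 0.0 cfs; ΣQ_DR = 84.00 cfs.
V = ΣQ_DR · Δt = 84.00 × 3600 s = 3.024 × 10^5 ft³.
Over A = 0.223 mi², depth = V / A = 0.584 in.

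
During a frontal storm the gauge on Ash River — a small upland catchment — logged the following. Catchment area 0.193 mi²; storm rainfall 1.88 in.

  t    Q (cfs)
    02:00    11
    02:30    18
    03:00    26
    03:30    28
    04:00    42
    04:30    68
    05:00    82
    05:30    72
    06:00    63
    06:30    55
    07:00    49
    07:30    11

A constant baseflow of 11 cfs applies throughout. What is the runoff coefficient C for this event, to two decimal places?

ΣQ_DR = 393.0 cfs; V = ΣQ_DR·Δt = 7.074 × 10^5 ft³.
Runoff depth d = V / A = 1.578 in.
C = d / P = 1.578 / 1.88 = 0.84.

C ≈ 0.84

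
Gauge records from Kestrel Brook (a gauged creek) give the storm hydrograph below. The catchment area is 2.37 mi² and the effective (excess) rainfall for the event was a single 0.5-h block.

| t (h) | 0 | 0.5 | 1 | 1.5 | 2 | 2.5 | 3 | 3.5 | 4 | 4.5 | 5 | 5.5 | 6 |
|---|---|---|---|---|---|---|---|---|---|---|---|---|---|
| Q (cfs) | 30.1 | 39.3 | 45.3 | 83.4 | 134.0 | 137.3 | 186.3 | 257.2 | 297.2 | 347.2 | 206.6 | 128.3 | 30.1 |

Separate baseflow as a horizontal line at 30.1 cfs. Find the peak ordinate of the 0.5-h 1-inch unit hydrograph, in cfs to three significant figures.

Direct runoff: 0.0, 9.2, 15.2, 53.3, 103.9, 107.2, 156.2, 227.1, 267.1, 317.1, 176.5, 98.2, 0.0 cfs; ΣQ_DR = 1531 cfs, peak = 317.1 cfs.
Runoff depth d = ΣQ_DR·Δt / A = 1531 × 1800 / (2.37 mi²) = 0.5005 in.
The 1-inch UH is the DRH scaled by (1 in)/d, so U_p = 317.1 × 1/0.5005 = 634 cfs.

U_p ≈ 634 cfs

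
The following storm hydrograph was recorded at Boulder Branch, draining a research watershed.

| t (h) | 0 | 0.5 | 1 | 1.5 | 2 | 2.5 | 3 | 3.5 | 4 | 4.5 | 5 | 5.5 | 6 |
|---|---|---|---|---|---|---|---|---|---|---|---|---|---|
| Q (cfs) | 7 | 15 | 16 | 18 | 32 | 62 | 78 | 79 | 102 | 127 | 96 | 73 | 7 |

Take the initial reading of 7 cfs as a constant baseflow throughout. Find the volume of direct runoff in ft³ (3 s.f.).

Direct-runoff ordinates (Q − Q_b): 0.0, 8.0, 9.0, 11.0, 25.0, 55.0, 71.0, 72.0, 95.0, 120.0, 89.0, 66.0, 0.0 cfs.
ΣQ_DR = 621.0 cfs.
With Δt = 0.5 h = 1800 s, V = ΣQ_DR · Δt = 621.0 × 1800 = 1.12 × 10^6 ft³.

V ≈ 1.12 × 10^6 ft³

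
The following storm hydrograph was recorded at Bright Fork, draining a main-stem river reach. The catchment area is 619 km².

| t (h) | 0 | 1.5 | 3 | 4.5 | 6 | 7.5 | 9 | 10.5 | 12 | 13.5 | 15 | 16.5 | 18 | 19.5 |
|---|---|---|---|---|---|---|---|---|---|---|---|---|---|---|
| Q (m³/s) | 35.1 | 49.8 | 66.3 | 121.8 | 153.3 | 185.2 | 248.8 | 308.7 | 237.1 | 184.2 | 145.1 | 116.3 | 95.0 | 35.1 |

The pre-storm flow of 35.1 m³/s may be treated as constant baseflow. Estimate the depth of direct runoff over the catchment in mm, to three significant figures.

d ≈ 13.0 mm

Direct runoff: 0.0, 14.7, 31.2, 86.7, 118.2, 150.1, 213.7, 273.6, 202.0, 149.1, 110.0, 81.2, 59.9, 0.0 m³/s; ΣQ_DR = 1490 m³/s.
V = ΣQ_DR · Δt = 1490 × 5400 s = 8.048 × 10^6 m³.
Over A = 619 km², depth = V / A = 13.0 mm.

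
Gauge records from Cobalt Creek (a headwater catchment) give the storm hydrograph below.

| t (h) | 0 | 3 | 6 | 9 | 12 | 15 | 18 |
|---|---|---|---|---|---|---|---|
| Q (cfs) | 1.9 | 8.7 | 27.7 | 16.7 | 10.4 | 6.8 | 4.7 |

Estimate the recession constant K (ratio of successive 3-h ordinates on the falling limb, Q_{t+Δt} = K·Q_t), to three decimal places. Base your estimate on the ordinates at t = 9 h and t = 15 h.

Using the recession-limb readings at t = 9 h and t = 15 h: Q falls from 16.7 to 6.8 cfs over 2 intervals.
K = (Q₂/Q₁)^(1/2) = (6.8/16.7)^(1/2) = 0.638.

K ≈ 0.638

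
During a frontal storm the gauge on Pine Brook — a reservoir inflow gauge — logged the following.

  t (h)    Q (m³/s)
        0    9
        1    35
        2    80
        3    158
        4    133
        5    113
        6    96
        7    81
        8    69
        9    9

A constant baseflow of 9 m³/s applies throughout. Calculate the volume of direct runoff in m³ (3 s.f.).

Direct-runoff ordinates (Q − Q_b): 0.0, 26.0, 71.0, 149.0, 124.0, 104.0, 87.0, 72.0, 60.0, 0.0 m³/s.
ΣQ_DR = 693.0 m³/s.
With Δt = 1 h = 3600 s, V = ΣQ_DR · Δt = 693.0 × 3600 = 2.49 × 10^6 m³.

V ≈ 2.49 × 10^6 m³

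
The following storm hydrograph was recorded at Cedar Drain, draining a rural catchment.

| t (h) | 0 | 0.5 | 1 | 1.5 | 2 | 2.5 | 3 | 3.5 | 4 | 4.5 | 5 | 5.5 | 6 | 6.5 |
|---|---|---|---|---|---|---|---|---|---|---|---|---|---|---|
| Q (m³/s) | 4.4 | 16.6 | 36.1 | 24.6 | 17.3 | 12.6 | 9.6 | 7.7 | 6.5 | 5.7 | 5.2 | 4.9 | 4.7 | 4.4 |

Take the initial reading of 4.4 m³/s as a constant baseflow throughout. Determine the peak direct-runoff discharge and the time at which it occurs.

Q_p = 31.7 m³/s at t = 1 h

Subtracting baseflow gives direct-runoff ordinates: 0.0, 12.2, 31.7, 20.2, 12.9, 8.2, 5.2, 3.3, 2.1, 1.3, 0.8, 0.5, 0.3, 0.0 m³/s.
The maximum is 31.7 m³/s, occurring at the reading for t = 1 h.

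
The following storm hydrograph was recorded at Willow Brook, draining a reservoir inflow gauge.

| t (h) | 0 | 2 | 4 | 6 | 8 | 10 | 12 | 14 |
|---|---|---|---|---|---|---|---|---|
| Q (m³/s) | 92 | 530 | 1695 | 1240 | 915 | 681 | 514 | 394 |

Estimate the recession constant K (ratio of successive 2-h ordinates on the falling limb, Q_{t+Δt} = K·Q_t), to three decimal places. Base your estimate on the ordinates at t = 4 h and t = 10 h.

K ≈ 0.738

Using the recession-limb readings at t = 4 h and t = 10 h: Q falls from 1695 to 681 m³/s over 3 intervals.
K = (Q₂/Q₁)^(1/3) = (681/1695)^(1/3) = 0.738.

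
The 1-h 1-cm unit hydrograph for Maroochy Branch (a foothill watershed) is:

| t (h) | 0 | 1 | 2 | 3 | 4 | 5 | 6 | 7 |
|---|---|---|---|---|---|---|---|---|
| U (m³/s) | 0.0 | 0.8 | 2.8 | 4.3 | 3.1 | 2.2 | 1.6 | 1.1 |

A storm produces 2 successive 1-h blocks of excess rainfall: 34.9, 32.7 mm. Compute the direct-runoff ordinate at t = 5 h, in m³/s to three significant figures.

Q ≈ 17.8 m³/s

By discrete convolution, Q_j = Σ (P_i / 10 mm) · U_{j−i}.
At t = 5 h (j=5): Q = (34.9/10)·2.2 + (32.7/10)·3.1 = 17.8 m³/s.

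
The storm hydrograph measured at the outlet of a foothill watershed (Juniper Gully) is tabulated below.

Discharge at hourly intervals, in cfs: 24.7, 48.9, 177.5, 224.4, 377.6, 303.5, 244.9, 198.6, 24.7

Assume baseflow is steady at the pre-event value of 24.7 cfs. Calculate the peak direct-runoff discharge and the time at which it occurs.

Q_p = 352.9 cfs at t = 4 h

Subtracting baseflow gives direct-runoff ordinates: 0.0, 24.2, 152.8, 199.7, 352.9, 278.8, 220.2, 173.9, 0.0 cfs.
The maximum is 352.9 cfs, occurring at the reading for t = 4 h.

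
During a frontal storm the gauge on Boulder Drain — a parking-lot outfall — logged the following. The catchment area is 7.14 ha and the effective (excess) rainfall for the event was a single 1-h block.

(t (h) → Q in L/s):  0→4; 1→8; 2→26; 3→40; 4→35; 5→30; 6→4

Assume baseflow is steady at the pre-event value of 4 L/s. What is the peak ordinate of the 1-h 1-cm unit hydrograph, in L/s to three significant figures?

U_p ≈ 60.0 L/s

Direct runoff: 0.0, 4.0, 22.0, 36.0, 31.0, 26.0, 0.0 L/s; ΣQ_DR = 119.0 L/s, peak = 36.0 L/s.
Runoff depth d = ΣQ_DR·Δt / A = 119.0 × 3600 / (7.14 ha) = 6.000 mm.
The 1-cm UH is the DRH scaled by (10 mm)/d, so U_p = 36.0 × 10/6.000 = 60.0 L/s.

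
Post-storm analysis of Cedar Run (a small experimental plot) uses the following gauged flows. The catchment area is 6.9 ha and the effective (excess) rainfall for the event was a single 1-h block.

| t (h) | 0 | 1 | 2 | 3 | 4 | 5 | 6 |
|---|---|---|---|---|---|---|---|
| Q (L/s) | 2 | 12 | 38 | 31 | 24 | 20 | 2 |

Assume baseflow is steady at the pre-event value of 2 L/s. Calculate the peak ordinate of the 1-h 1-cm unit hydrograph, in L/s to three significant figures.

U_p ≈ 60.0 L/s

Direct runoff: 0.0, 10.0, 36.0, 29.0, 22.0, 18.0, 0.0 L/s; ΣQ_DR = 115.0 L/s, peak = 36.0 L/s.
Runoff depth d = ΣQ_DR·Δt / A = 115.0 × 3600 / (6.9 ha) = 6.000 mm.
The 1-cm UH is the DRH scaled by (10 mm)/d, so U_p = 36.0 × 10/6.000 = 60.0 L/s.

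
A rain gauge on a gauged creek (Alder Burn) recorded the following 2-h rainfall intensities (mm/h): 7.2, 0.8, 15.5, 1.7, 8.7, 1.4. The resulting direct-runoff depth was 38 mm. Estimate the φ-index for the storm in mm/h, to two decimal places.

φ ≈ 4.13 mm/h

Only the 3 blocks with intensity above φ contribute runoff: 7.2, 15.5, 8.7 mm/h.
Σ(I−φ)·Δt = d  ⇒  (7.2+15.5+8.7 − 3φ)·2 = 38
φ = (31.40 − 38/2) / 3 = 4.13 mm/h.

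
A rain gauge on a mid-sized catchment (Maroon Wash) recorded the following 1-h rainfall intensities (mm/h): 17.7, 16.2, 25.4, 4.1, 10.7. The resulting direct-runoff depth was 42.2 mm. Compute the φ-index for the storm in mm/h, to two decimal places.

φ ≈ 6.95 mm/h

Only the 4 blocks with intensity above φ contribute runoff: 17.7, 16.2, 25.4, 10.7 mm/h.
Σ(I−φ)·Δt = d  ⇒  (17.7+16.2+25.4+10.7 − 4φ)·1 = 42.2
φ = (70.00 − 42.2/1) / 4 = 6.95 mm/h.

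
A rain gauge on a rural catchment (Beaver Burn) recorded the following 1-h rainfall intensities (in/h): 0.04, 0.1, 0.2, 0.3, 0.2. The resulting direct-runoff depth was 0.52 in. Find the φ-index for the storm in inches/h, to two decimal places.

Only the 4 blocks with intensity above φ contribute runoff: 0.1, 0.2, 0.3, 0.2 in/h.
Σ(I−φ)·Δt = d  ⇒  (0.1+0.2+0.3+0.2 − 4φ)·1 = 0.52
φ = (0.8000 − 0.52/1) / 4 = 0.07 in/h.

φ ≈ 0.07 in/h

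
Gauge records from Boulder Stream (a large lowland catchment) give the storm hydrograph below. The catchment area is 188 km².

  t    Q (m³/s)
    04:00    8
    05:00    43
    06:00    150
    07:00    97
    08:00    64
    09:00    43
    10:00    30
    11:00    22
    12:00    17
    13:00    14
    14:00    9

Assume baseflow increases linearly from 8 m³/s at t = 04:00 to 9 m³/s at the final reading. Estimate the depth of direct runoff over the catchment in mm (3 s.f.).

d ≈ 7.73 mm

Direct runoff: 0.00, 34.90, 141.80, 88.70, 55.60, 34.50, 21.40, 13.30, 8.20, 5.10, 0.00 m³/s; ΣQ_DR = 403.5 m³/s.
V = ΣQ_DR · Δt = 403.5 × 3600 s = 1.453 × 10^6 m³.
Over A = 188 km², depth = V / A = 7.73 mm.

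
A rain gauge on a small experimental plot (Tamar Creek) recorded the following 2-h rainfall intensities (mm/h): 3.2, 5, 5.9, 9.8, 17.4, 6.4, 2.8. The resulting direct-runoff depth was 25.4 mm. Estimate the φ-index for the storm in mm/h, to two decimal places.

φ ≈ 7.25 mm/h

Only the 2 blocks with intensity above φ contribute runoff: 9.8, 17.4 mm/h.
Σ(I−φ)·Δt = d  ⇒  (9.8+17.4 − 2φ)·2 = 25.4
φ = (27.20 − 25.4/2) / 2 = 7.25 mm/h.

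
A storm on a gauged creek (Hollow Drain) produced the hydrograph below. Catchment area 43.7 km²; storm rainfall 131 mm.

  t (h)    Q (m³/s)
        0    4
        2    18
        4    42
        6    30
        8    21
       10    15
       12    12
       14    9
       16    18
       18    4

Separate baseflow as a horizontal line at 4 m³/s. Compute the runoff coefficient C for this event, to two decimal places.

C ≈ 0.17

ΣQ_DR = 133.0 m³/s; V = ΣQ_DR·Δt = 9.576 × 10^5 m³.
Runoff depth d = V / A = 21.91 mm.
C = d / P = 21.91 / 131 = 0.17.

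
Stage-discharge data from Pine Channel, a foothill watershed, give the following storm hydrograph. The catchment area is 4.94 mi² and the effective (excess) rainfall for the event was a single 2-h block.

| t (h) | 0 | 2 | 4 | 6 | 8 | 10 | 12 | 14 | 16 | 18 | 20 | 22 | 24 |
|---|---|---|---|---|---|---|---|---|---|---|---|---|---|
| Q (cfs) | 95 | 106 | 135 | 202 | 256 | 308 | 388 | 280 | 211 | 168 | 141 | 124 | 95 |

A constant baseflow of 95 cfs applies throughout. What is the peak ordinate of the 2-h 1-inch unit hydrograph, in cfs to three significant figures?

Direct runoff: 0.0, 11.0, 40.0, 107.0, 161.0, 213.0, 293.0, 185.0, 116.0, 73.0, 46.0, 29.0, 0.0 cfs; ΣQ_DR = 1274 cfs, peak = 293.0 cfs.
Runoff depth d = ΣQ_DR·Δt / A = 1274 × 7200 / (4.94 mi²) = 0.7993 in.
The 1-inch UH is the DRH scaled by (1 in)/d, so U_p = 293.0 × 1/0.7993 = 367 cfs.

U_p ≈ 367 cfs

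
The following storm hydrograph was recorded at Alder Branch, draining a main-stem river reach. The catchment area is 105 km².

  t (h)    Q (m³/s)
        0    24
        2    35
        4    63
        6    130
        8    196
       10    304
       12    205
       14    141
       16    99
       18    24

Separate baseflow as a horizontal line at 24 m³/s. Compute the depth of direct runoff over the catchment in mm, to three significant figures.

Direct runoff: 0.0, 11.0, 39.0, 106.0, 172.0, 280.0, 181.0, 117.0, 75.0, 0.0 m³/s; ΣQ_DR = 981.0 m³/s.
V = ΣQ_DR · Δt = 981.0 × 7200 s = 7.063 × 10^6 m³.
Over A = 105 km², depth = V / A = 67.3 mm.

d ≈ 67.3 mm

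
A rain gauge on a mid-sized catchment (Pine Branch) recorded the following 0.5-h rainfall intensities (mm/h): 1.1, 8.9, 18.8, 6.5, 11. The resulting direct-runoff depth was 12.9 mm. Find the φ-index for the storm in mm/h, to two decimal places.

Only the 4 blocks with intensity above φ contribute runoff: 8.9, 18.8, 6.5, 11 mm/h.
Σ(I−φ)·Δt = d  ⇒  (8.9+18.8+6.5+11 − 4φ)·0.5 = 12.9
φ = (45.20 − 12.9/0.5) / 4 = 4.85 mm/h.

φ ≈ 4.85 mm/h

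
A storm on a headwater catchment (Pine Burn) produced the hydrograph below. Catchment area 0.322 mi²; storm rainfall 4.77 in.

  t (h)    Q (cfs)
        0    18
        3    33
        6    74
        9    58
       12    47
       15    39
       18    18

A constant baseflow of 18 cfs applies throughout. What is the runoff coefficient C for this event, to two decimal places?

ΣQ_DR = 161.0 cfs; V = ΣQ_DR·Δt = 1.739 × 10^6 ft³.
Runoff depth d = V / A = 2.324 in.
C = d / P = 2.324 / 4.77 = 0.49.

C ≈ 0.49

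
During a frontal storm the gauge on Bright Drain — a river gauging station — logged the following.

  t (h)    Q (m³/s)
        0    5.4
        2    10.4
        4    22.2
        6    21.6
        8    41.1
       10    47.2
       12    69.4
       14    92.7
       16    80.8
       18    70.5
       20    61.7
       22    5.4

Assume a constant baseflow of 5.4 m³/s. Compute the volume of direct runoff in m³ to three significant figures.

V ≈ 3.34 × 10^6 m³

Direct-runoff ordinates (Q − Q_b): 0.0, 5.0, 16.8, 16.2, 35.7, 41.8, 64.0, 87.3, 75.4, 65.1, 56.3, 0.0 m³/s.
ΣQ_DR = 463.6 m³/s.
With Δt = 2 h = 7200 s, V = ΣQ_DR · Δt = 463.6 × 7200 = 3.34 × 10^6 m³.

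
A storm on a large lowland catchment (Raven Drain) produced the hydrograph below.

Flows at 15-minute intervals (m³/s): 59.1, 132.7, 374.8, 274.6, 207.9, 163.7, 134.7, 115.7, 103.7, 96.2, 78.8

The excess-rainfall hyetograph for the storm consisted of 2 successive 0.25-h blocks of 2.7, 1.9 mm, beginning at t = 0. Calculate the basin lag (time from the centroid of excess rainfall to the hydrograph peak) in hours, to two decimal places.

Centroid of excess rainfall: t_c = Σ P_i·t̄_i / ΣP_i = 0.2283 h (block centres at 0.125, 0.375 h).
Hydrograph peak occurs at t = 0.5 h, so basin lag t_L = 0.5 − 0.2283 = 0.27 h.

t_L ≈ 0.27 h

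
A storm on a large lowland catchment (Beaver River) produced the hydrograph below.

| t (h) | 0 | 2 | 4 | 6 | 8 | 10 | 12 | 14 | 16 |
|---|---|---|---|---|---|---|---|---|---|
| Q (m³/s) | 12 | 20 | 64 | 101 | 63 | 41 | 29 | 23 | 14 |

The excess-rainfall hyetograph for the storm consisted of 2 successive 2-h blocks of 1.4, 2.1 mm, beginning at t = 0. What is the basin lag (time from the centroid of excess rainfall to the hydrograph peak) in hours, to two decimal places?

Centroid of excess rainfall: t_c = Σ P_i·t̄_i / ΣP_i = 2.2000 h (block centres at 1, 3 h).
Hydrograph peak occurs at t = 6 h, so basin lag t_L = 6 − 2.2000 = 3.80 h.

t_L ≈ 3.80 h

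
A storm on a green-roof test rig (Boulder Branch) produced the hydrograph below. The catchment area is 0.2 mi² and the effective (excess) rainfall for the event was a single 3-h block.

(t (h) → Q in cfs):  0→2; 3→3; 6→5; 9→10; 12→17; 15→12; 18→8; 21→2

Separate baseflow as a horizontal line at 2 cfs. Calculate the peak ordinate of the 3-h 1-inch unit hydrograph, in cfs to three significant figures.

U_p ≈ 15.0 cfs

Direct runoff: 0.0, 1.0, 3.0, 8.0, 15.0, 10.0, 6.0, 0.0 cfs; ΣQ_DR = 43.00 cfs, peak = 15.0 cfs.
Runoff depth d = ΣQ_DR·Δt / A = 43.00 × 10800 / (0.2 mi²) = 0.9995 in.
The 1-inch UH is the DRH scaled by (1 in)/d, so U_p = 15.0 × 1/0.9995 = 15.0 cfs.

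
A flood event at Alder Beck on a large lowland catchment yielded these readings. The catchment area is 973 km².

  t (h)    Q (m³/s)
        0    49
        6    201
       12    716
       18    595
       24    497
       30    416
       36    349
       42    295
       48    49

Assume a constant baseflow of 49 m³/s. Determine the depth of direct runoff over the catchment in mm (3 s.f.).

d ≈ 60.5 mm

Direct runoff: 0.0, 152.0, 667.0, 546.0, 448.0, 367.0, 300.0, 246.0, 0.0 m³/s; ΣQ_DR = 2726 m³/s.
V = ΣQ_DR · Δt = 2726 × 21600 s = 5.888 × 10^7 m³.
Over A = 973 km², depth = V / A = 60.5 mm.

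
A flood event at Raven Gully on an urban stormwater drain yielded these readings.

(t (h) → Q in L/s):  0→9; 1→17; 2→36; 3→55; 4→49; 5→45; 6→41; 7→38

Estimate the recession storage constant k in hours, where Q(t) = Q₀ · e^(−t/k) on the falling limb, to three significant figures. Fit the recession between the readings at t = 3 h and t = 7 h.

k ≈ 10.8 h

On the falling limb, Q drops from 55 to 38 L/s between t = 3 h and t = 7 h (Δt = 4 h).
k = −Δt / ln(Q₂/Q₁) = −4 / ln(38/55) = 10.8 h.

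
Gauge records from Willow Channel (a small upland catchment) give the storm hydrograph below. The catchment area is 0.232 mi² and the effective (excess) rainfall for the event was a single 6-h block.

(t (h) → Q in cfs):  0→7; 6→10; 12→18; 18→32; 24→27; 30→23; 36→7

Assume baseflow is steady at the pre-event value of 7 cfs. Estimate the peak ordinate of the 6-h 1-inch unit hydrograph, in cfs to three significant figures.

U_p ≈ 8.32 cfs

Direct runoff: 0.0, 3.0, 11.0, 25.0, 20.0, 16.0, 0.0 cfs; ΣQ_DR = 75.00 cfs, peak = 25.0 cfs.
Runoff depth d = ΣQ_DR·Δt / A = 75.00 × 21600 / (0.232 mi²) = 3.006 in.
The 1-inch UH is the DRH scaled by (1 in)/d, so U_p = 25.0 × 1/3.006 = 8.32 cfs.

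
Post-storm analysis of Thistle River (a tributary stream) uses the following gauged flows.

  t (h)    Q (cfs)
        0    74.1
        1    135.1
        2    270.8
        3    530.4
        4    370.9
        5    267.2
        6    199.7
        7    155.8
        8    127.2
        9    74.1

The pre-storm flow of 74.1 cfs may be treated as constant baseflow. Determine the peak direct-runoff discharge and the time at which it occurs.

Q_p = 456.3 cfs at t = 3 h

Subtracting baseflow gives direct-runoff ordinates: 0.0, 61.0, 196.7, 456.3, 296.8, 193.1, 125.6, 81.7, 53.1, 0.0 cfs.
The maximum is 456.3 cfs, occurring at the reading for t = 3 h.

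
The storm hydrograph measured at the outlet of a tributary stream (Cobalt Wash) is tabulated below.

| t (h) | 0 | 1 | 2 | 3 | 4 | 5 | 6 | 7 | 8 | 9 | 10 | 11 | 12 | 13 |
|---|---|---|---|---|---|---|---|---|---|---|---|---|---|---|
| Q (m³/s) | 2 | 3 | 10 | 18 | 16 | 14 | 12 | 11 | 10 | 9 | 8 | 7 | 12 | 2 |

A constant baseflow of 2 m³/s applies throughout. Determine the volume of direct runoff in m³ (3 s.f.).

V ≈ 3.82 × 10^5 m³

Direct-runoff ordinates (Q − Q_b): 0.0, 1.0, 8.0, 16.0, 14.0, 12.0, 10.0, 9.0, 8.0, 7.0, 6.0, 5.0, 10.0, 0.0 m³/s.
ΣQ_DR = 106.0 m³/s.
With Δt = 1 h = 3600 s, V = ΣQ_DR · Δt = 106.0 × 3600 = 3.82 × 10^5 m³.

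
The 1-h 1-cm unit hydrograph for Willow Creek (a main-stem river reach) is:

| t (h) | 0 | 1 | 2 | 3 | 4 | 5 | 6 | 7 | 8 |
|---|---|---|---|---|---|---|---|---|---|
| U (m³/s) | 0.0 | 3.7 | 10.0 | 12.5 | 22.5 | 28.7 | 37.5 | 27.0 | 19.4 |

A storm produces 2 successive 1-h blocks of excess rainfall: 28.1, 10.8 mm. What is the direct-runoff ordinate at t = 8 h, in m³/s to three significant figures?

By discrete convolution, Q_j = Σ (P_i / 10 mm) · U_{j−i}.
At t = 8 h (j=8): Q = (28.1/10)·19.4 + (10.8/10)·27.0 = 83.7 m³/s.

Q ≈ 83.7 m³/s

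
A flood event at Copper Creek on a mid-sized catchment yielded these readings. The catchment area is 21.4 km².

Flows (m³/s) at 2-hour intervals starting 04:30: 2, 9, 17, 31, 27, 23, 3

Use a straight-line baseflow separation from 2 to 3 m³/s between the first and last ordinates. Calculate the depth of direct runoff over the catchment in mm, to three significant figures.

d ≈ 31.8 mm

Direct runoff: 0.00, 6.83, 14.67, 28.50, 24.33, 20.17, 0.00 m³/s; ΣQ_DR = 94.50 m³/s.
V = ΣQ_DR · Δt = 94.50 × 7200 s = 6.804 × 10^5 m³.
Over A = 21.4 km², depth = V / A = 31.8 mm.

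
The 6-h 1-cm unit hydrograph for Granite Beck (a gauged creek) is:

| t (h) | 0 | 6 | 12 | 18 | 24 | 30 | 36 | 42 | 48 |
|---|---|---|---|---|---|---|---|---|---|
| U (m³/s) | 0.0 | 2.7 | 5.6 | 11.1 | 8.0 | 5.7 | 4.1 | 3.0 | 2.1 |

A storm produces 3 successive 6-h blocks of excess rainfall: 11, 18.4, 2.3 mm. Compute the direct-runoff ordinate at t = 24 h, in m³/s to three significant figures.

Q ≈ 30.5 m³/s

By discrete convolution, Q_j = Σ (P_i / 10 mm) · U_{j−i}.
At t = 24 h (j=4): Q = (11/10)·8.0 + (18.4/10)·11.1 + (2.3/10)·5.6 = 30.5 m³/s.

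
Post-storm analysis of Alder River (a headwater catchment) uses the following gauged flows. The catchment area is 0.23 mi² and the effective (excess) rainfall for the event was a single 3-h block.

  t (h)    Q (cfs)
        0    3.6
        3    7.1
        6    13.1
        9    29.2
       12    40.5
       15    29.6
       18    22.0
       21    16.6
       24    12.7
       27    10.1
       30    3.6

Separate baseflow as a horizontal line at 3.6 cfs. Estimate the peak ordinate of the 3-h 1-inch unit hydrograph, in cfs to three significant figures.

Direct runoff: 0.0, 3.5, 9.5, 25.6, 36.9, 26.0, 18.4, 13.0, 9.1, 6.5, 0.0 cfs; ΣQ_DR = 148.5 cfs, peak = 36.9 cfs.
Runoff depth d = ΣQ_DR·Δt / A = 148.5 × 10800 / (0.23 mi²) = 3.001 in.
The 1-inch UH is the DRH scaled by (1 in)/d, so U_p = 36.9 × 1/3.001 = 12.3 cfs.

U_p ≈ 12.3 cfs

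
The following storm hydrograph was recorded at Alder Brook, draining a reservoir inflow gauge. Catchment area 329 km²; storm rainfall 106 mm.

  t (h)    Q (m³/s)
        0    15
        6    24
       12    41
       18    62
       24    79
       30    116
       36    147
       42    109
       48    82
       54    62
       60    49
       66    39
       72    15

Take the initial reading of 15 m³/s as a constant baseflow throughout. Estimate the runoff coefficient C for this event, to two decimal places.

ΣQ_DR = 645.0 m³/s; V = ΣQ_DR·Δt = 1.393 × 10^7 m³.
Runoff depth d = V / A = 42.35 mm.
C = d / P = 42.35 / 106 = 0.40.

C ≈ 0.40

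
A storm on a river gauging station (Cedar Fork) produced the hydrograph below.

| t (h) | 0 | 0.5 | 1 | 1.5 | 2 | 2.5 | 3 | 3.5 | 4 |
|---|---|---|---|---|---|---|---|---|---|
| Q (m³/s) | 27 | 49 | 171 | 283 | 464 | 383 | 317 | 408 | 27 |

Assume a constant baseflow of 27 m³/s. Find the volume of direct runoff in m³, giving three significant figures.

Direct-runoff ordinates (Q − Q_b): 0.0, 22.0, 144.0, 256.0, 437.0, 356.0, 290.0, 381.0, 0.0 m³/s.
ΣQ_DR = 1886 m³/s.
With Δt = 0.5 h = 1800 s, V = ΣQ_DR · Δt = 1886 × 1800 = 3.39 × 10^6 m³.

V ≈ 3.39 × 10^6 m³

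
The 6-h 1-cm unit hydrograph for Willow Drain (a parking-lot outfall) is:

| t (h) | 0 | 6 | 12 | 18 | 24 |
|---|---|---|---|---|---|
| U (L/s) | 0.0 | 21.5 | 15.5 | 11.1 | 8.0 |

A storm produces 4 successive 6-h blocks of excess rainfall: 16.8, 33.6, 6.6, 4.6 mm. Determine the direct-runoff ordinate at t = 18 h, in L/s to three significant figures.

By discrete convolution, Q_j = Σ (P_i / 10 mm) · U_{j−i}.
At t = 18 h (j=3): Q = (16.8/10)·11.1 + (33.6/10)·15.5 + (6.6/10)·21.5 + (4.6/10)·0.0 = 84.9 L/s.

Q ≈ 84.9 L/s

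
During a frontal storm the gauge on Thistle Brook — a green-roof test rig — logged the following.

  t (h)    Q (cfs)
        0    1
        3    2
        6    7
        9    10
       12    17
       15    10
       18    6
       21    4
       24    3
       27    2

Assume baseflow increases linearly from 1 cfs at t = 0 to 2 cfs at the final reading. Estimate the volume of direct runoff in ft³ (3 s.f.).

V ≈ 5.08 × 10^5 ft³

Direct-runoff ordinates (Q − Q_b): 0.00, 0.89, 5.78, 8.67, 15.56, 8.44, 4.33, 2.22, 1.11, 0.00 cfs.
ΣQ_DR = 47.00 cfs.
With Δt = 3 h = 10800 s, V = ΣQ_DR · Δt = 47.00 × 10800 = 5.08 × 10^5 ft³.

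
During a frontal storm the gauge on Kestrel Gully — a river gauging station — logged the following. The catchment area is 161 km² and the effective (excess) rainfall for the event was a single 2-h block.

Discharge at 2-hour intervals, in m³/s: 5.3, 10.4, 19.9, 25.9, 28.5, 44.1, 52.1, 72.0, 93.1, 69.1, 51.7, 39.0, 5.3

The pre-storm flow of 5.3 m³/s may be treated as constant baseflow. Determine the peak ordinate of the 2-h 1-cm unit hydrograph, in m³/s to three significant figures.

U_p ≈ 43.9 m³/s

Direct runoff: 0.0, 5.1, 14.6, 20.6, 23.2, 38.8, 46.8, 66.7, 87.8, 63.8, 46.4, 33.7, 0.0 m³/s; ΣQ_DR = 447.5 m³/s, peak = 87.8 m³/s.
Runoff depth d = ΣQ_DR·Δt / A = 447.5 × 7200 / (161 km²) = 20.01 mm.
The 1-cm UH is the DRH scaled by (10 mm)/d, so U_p = 87.8 × 10/20.01 = 43.9 m³/s.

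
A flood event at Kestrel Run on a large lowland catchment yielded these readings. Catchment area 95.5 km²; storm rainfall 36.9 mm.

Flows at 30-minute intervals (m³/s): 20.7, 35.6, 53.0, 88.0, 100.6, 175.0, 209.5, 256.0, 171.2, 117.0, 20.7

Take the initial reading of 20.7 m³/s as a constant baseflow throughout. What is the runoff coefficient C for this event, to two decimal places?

ΣQ_DR = 1020 m³/s; V = ΣQ_DR·Δt = 1.835 × 10^6 m³.
Runoff depth d = V / A = 19.22 mm.
C = d / P = 19.22 / 36.9 = 0.52.

C ≈ 0.52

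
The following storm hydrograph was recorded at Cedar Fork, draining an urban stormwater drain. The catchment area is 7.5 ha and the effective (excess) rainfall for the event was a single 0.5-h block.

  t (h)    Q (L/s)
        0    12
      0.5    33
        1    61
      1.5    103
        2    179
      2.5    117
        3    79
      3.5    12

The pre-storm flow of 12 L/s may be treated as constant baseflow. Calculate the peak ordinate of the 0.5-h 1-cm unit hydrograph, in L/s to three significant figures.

Direct runoff: 0.0, 21.0, 49.0, 91.0, 167.0, 105.0, 67.0, 0.0 L/s; ΣQ_DR = 500.0 L/s, peak = 167.0 L/s.
Runoff depth d = ΣQ_DR·Δt / A = 500.0 × 1800 / (7.5 ha) = 12.00 mm.
The 1-cm UH is the DRH scaled by (10 mm)/d, so U_p = 167.0 × 10/12.00 = 139 L/s.

U_p ≈ 139 L/s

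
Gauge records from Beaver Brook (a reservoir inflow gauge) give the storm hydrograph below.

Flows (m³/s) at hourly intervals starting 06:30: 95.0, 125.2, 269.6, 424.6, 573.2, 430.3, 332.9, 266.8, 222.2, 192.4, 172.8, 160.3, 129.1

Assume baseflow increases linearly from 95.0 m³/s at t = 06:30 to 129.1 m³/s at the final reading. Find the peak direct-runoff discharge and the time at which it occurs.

Q_p = 466.83 m³/s at t = 10:30

Subtracting baseflow gives direct-runoff ordinates: 0.00, 27.36, 168.92, 321.07, 466.83, 321.09, 220.85, 151.91, 104.47, 71.83, 49.38, 34.04, 0.00 m³/s.
The maximum is 466.83 m³/s, occurring at the reading for t = 10:30.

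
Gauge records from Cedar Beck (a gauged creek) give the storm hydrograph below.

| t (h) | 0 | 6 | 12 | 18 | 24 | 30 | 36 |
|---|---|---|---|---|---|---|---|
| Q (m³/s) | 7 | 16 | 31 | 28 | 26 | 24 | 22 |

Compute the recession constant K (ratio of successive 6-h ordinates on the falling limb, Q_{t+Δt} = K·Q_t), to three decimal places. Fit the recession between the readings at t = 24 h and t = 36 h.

Using the recession-limb readings at t = 24 h and t = 36 h: Q falls from 26 to 22 m³/s over 2 intervals.
K = (Q₂/Q₁)^(1/2) = (22/26)^(1/2) = 0.920.

K ≈ 0.920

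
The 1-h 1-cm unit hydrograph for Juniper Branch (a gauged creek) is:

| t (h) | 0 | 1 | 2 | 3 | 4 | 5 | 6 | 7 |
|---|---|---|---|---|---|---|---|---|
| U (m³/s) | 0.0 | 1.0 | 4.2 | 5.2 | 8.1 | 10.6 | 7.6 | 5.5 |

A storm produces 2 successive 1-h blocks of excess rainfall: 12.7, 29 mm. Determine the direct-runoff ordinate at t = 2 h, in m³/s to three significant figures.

By discrete convolution, Q_j = Σ (P_i / 10 mm) · U_{j−i}.
At t = 2 h (j=2): Q = (12.7/10)·4.2 + (29/10)·1.0 = 8.23 m³/s.

Q ≈ 8.23 m³/s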